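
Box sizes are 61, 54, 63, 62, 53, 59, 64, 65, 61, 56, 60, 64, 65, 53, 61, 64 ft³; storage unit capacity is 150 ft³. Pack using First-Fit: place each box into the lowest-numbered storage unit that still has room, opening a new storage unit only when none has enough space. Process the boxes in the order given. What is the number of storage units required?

8

61 ft³ → storage unit 1 (remaining 89 ft³)
54 ft³ → storage unit 1 (remaining 35 ft³)
63 ft³ → storage unit 2 (remaining 87 ft³)
62 ft³ → storage unit 2 (remaining 25 ft³)
53 ft³ → storage unit 3 (remaining 97 ft³)
59 ft³ → storage unit 3 (remaining 38 ft³)
64 ft³ → storage unit 4 (remaining 86 ft³)
65 ft³ → storage unit 4 (remaining 21 ft³)
61 ft³ → storage unit 5 (remaining 89 ft³)
56 ft³ → storage unit 5 (remaining 33 ft³)
60 ft³ → storage unit 6 (remaining 90 ft³)
64 ft³ → storage unit 6 (remaining 26 ft³)
65 ft³ → storage unit 7 (remaining 85 ft³)
53 ft³ → storage unit 7 (remaining 32 ft³)
61 ft³ → storage unit 8 (remaining 89 ft³)
64 ft³ → storage unit 8 (remaining 25 ft³)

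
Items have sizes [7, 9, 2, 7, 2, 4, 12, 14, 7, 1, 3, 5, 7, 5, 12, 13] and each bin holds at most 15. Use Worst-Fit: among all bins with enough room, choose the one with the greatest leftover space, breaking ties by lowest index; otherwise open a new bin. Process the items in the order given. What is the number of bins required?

bin 1: place 7, 8 left
bin 2: place 9, 6 left
bin 1: place 2, 6 left
bin 3: place 7, 8 left
bin 3: place 2, 6 left
bin 1: place 4, 2 left
bin 4: place 12, 3 left
bin 5: place 14, 1 left
bin 6: place 7, 8 left
bin 6: place 1, 7 left
bin 6: place 3, 4 left
bin 2: place 5, 1 left
bin 7: place 7, 8 left
bin 7: place 5, 3 left
bin 8: place 12, 3 left
bin 9: place 13, 2 left
Final bins: [7,2,4] [9,5] [7,2] [12] [14] [7,1,3] [7,5] [12] [13].

9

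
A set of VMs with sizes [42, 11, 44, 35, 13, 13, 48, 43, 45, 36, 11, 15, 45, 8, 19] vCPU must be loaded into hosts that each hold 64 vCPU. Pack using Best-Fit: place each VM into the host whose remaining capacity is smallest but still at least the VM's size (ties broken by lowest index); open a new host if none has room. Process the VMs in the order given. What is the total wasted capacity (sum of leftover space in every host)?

84

Put 42 vCPU in host 1; 22 vCPU remain.
Put 11 vCPU in host 1; 11 vCPU remain.
Put 44 vCPU in host 2; 20 vCPU remain.
Put 35 vCPU in host 3; 29 vCPU remain.
Put 13 vCPU in host 2; 7 vCPU remain.
Put 13 vCPU in host 3; 16 vCPU remain.
Put 48 vCPU in host 4; 16 vCPU remain.
Put 43 vCPU in host 5; 21 vCPU remain.
Put 45 vCPU in host 6; 19 vCPU remain.
Put 36 vCPU in host 7; 28 vCPU remain.
Put 11 vCPU in host 1; 0 vCPU remain.
Put 15 vCPU in host 3; 1 vCPU remain.
Put 45 vCPU in host 8; 19 vCPU remain.
Put 8 vCPU in host 4; 8 vCPU remain.
Put 19 vCPU in host 6; 0 vCPU remain.
8 hosts × 64 vCPU = 512 vCPU; used 428 vCPU; unused 84 vCPU.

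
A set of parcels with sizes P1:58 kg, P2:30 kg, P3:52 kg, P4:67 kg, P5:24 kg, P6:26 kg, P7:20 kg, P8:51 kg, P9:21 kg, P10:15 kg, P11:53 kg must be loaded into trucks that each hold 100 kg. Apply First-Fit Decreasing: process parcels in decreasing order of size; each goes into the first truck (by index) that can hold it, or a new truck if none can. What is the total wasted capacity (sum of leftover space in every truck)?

83

Sorted descending: 67, 58, 53, 52, 51, 30, 26, 24, 21, 20, 15.
Put 67 kg in truck 1; 33 kg remain.
Put 58 kg in truck 2; 42 kg remain.
Put 53 kg in truck 3; 47 kg remain.
Put 52 kg in truck 4; 48 kg remain.
Put 51 kg in truck 5; 49 kg remain.
Put 30 kg in truck 1; 3 kg remain.
Put 26 kg in truck 2; 16 kg remain.
Put 24 kg in truck 3; 23 kg remain.
Put 21 kg in truck 3; 2 kg remain.
Put 20 kg in truck 4; 28 kg remain.
Put 15 kg in truck 2; 1 kg remain.
5 trucks × 100 kg = 500 kg; used 417 kg; unused 83 kg.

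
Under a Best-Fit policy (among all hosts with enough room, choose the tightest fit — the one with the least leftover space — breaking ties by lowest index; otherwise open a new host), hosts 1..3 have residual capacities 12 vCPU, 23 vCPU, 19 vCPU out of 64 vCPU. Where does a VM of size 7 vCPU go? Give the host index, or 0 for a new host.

Hosts with room: host 1 (12 vCPU), host 2 (23 vCPU), host 3 (19 vCPU).
Tightest fit is host 1 with 12 vCPU free.

1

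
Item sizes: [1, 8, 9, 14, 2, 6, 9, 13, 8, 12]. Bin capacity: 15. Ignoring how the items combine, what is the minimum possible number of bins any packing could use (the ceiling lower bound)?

Total size = 1 + 8 + 9 + 14 + 2 + 6 + 9 + 13 + 8 + 12 = 82.
⌈82 / 15⌉ = 6.

6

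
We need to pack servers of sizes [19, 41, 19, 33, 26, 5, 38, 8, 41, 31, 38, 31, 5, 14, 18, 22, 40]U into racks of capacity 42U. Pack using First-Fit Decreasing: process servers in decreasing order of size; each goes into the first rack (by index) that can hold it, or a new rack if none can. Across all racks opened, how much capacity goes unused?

Sorted descending: 41, 41, 40, 38, 38, 33, 31, 31, 26, 22, 19, 19, 18, 14, 8, 5, 5.
Put 41U in rack 1; 1U remain.
Put 41U in rack 2; 1U remain.
Put 40U in rack 3; 2U remain.
Put 38U in rack 4; 4U remain.
Put 38U in rack 5; 4U remain.
Put 33U in rack 6; 9U remain.
Put 31U in rack 7; 11U remain.
Put 31U in rack 8; 11U remain.
Put 26U in rack 9; 16U remain.
Put 22U in rack 10; 20U remain.
Put 19U in rack 10; 1U remain.
Put 19U in rack 11; 23U remain.
Put 18U in rack 11; 5U remain.
Put 14U in rack 9; 2U remain.
Put 8U in rack 6; 1U remain.
Put 5U in rack 7; 6U remain.
Put 5U in rack 7; 1U remain.
11 racks × 42U = 462U; used 429U; unused 33U.

33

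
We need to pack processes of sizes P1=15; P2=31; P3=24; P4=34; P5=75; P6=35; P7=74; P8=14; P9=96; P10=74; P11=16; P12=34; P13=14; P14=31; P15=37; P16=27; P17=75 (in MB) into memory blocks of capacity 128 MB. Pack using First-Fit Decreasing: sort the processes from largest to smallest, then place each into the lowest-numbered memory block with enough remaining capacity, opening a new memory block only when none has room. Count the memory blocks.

6

Sorted descending: 96, 75, 75, 74, 74, 37, 35, 34, 34, 31, 31, 27, 24, 16, 15, 14, 14.
Put 96 MB in memory block 1; 32 MB remain.
Put 75 MB in memory block 2; 53 MB remain.
Put 75 MB in memory block 3; 53 MB remain.
Put 74 MB in memory block 4; 54 MB remain.
Put 74 MB in memory block 5; 54 MB remain.
Put 37 MB in memory block 2; 16 MB remain.
Put 35 MB in memory block 3; 18 MB remain.
Put 34 MB in memory block 4; 20 MB remain.
Put 34 MB in memory block 5; 20 MB remain.
Put 31 MB in memory block 1; 1 MB remain.
Put 31 MB in memory block 6; 97 MB remain.
Put 27 MB in memory block 6; 70 MB remain.
Put 24 MB in memory block 6; 46 MB remain.
Put 16 MB in memory block 2; 0 MB remain.
Put 15 MB in memory block 3; 3 MB remain.
Put 14 MB in memory block 4; 6 MB remain.
Put 14 MB in memory block 5; 6 MB remain.
Final memory blocks: [96,31] [75,37,16] [75,35,15] [74,34,14] [74,34,14] [31,27,24].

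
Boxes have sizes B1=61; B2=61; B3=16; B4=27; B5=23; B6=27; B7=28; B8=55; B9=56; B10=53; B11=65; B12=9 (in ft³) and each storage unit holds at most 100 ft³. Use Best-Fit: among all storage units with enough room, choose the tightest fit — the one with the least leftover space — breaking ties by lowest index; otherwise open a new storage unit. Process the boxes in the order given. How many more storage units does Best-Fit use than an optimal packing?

1

Best-Fit: [61,16,23] [61,27,9] [27,28] [55] [56] [53] [65] → 7 storage units.
6 boxes exceed 50 ft³ (half the capacity), and no two of those can share a storage unit, so at least 6 storage units are needed.
An optimal packing achieves that bound: [65,28] [61,27,9] [61,27] [56,23,16] [55] [53] → 6 storage units.
Excess: 7 − 6 = 1.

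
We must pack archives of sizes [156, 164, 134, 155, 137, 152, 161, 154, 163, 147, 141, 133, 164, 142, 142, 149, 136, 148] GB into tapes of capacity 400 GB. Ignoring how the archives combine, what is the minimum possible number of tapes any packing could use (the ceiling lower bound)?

7

Total size = 156 + 164 + 134 + 155 + 137 + 152 + 161 + 154 + 163 + 147 + 141 + 133 + 164 + 142 + 142 + 149 + 136 + 148 = 2678 GB.
⌈2678 / 400⌉ = 7.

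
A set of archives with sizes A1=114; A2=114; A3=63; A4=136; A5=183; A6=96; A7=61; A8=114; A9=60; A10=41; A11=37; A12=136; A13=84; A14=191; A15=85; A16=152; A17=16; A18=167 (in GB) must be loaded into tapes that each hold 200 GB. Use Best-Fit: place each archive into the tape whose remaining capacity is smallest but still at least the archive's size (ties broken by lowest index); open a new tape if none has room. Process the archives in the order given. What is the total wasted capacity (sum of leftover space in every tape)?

A1 (114 GB) → tape 1 (remaining 86 GB)
A2 (114 GB) → tape 2 (remaining 86 GB)
A3 (63 GB) → tape 1 (remaining 23 GB)
A4 (136 GB) → tape 3 (remaining 64 GB)
A5 (183 GB) → tape 4 (remaining 17 GB)
A6 (96 GB) → tape 5 (remaining 104 GB)
A7 (61 GB) → tape 3 (remaining 3 GB)
A8 (114 GB) → tape 6 (remaining 86 GB)
A9 (60 GB) → tape 2 (remaining 26 GB)
A10 (41 GB) → tape 6 (remaining 45 GB)
A11 (37 GB) → tape 6 (remaining 8 GB)
A12 (136 GB) → tape 7 (remaining 64 GB)
A13 (84 GB) → tape 5 (remaining 20 GB)
A14 (191 GB) → tape 8 (remaining 9 GB)
A15 (85 GB) → tape 9 (remaining 115 GB)
A16 (152 GB) → tape 10 (remaining 48 GB)
A17 (16 GB) → tape 4 (remaining 1 GB)
A18 (167 GB) → tape 11 (remaining 33 GB)
11 tapes × 200 GB = 2200 GB; used 1850 GB; unused 350 GB.

350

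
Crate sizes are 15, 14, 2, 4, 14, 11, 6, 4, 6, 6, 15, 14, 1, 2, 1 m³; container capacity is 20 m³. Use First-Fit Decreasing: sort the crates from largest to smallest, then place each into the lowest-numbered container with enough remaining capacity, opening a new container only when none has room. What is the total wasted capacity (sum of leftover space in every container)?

5

Sorted descending: 15, 15, 14, 14, 14, 11, 6, 6, 6, 4, 4, 2, 2, 1, 1.
Put 15 m³ in container 1; 5 m³ remain.
Put 15 m³ in container 2; 5 m³ remain.
Put 14 m³ in container 3; 6 m³ remain.
Put 14 m³ in container 4; 6 m³ remain.
Put 14 m³ in container 5; 6 m³ remain.
Put 11 m³ in container 6; 9 m³ remain.
Put 6 m³ in container 3; 0 m³ remain.
Put 6 m³ in container 4; 0 m³ remain.
Put 6 m³ in container 5; 0 m³ remain.
Put 4 m³ in container 1; 1 m³ remain.
Put 4 m³ in container 2; 1 m³ remain.
Put 2 m³ in container 6; 7 m³ remain.
Put 2 m³ in container 6; 5 m³ remain.
Put 1 m³ in container 1; 0 m³ remain.
Put 1 m³ in container 2; 0 m³ remain.
6 containers × 20 m³ = 120 m³; used 115 m³; unused 5 m³.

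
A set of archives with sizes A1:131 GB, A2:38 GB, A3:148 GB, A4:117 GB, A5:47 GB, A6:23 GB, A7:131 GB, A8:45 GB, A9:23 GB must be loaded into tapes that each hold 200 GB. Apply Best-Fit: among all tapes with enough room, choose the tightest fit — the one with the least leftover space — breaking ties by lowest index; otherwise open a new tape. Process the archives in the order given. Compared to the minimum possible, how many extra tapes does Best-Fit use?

Best-Fit: [131,38,23] [148,47] [117] [131,45,23] → 4 tapes.
Total size 703 GB; any packing needs at least ⌈703/200⌉ = 4 tapes.
So 4 is already optimal.

0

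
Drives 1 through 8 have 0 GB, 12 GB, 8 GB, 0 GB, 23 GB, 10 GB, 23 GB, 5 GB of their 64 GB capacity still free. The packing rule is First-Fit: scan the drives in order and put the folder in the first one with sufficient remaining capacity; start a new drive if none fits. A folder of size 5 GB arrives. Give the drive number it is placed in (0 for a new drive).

2

Drives with room: drive 2 (12 GB), drive 3 (8 GB), drive 5 (23 GB), drive 6 (10 GB), drive 7 (23 GB), drive 8 (5 GB).
The first with room is drive 2.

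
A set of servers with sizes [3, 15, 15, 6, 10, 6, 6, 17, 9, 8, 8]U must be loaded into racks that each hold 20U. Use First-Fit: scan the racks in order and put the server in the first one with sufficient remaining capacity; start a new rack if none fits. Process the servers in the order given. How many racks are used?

Put 3U in rack 1; 17U remain.
Put 15U in rack 1; 2U remain.
Put 15U in rack 2; 5U remain.
Put 6U in rack 3; 14U remain.
Put 10U in rack 3; 4U remain.
Put 6U in rack 4; 14U remain.
Put 6U in rack 4; 8U remain.
Put 17U in rack 5; 3U remain.
Put 9U in rack 6; 11U remain.
Put 8U in rack 4; 0U remain.
Put 8U in rack 6; 3U remain.
Final racks: [3,15] [15] [6,10] [6,6,8] [17] [9,8].

6 racks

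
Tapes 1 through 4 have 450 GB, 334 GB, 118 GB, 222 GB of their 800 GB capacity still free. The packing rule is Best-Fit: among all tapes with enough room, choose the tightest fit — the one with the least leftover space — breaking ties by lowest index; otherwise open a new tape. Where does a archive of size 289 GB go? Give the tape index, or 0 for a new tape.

2

Tapes with room: tape 1 (450 GB), tape 2 (334 GB).
Tightest fit is tape 2 with 334 GB free.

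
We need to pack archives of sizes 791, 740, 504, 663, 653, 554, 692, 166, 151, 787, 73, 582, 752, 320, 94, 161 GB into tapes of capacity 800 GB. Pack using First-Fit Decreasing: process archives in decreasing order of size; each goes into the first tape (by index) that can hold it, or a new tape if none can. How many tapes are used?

11

Sorted descending: 791, 787, 752, 740, 692, 663, 653, 582, 554, 504, 320, 166, 161, 151, 94, 73.
tape 1: place 791 GB, 9 GB left
tape 2: place 787 GB, 13 GB left
tape 3: place 752 GB, 48 GB left
tape 4: place 740 GB, 60 GB left
tape 5: place 692 GB, 108 GB left
tape 6: place 663 GB, 137 GB left
tape 7: place 653 GB, 147 GB left
tape 8: place 582 GB, 218 GB left
tape 9: place 554 GB, 246 GB left
tape 10: place 504 GB, 296 GB left
tape 11: place 320 GB, 480 GB left
tape 8: place 166 GB, 52 GB left
tape 9: place 161 GB, 85 GB left
tape 10: place 151 GB, 145 GB left
tape 5: place 94 GB, 14 GB left
tape 6: place 73 GB, 64 GB left
Final tapes: [791] [787] [752] [740] [692,94] [663,73] [653] [582,166] [554,161] [504,151] [320].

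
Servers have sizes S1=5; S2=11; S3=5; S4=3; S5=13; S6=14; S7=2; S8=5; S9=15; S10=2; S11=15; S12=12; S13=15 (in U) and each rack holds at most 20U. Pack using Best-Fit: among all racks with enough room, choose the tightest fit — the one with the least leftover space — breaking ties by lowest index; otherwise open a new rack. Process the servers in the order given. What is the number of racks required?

S1 (5U) → rack 1 (remaining 15U)
S2 (11U) → rack 1 (remaining 4U)
S3 (5U) → rack 2 (remaining 15U)
S4 (3U) → rack 1 (remaining 1U)
S5 (13U) → rack 2 (remaining 2U)
S6 (14U) → rack 3 (remaining 6U)
S7 (2U) → rack 2 (remaining 0U)
S8 (5U) → rack 3 (remaining 1U)
S9 (15U) → rack 4 (remaining 5U)
S10 (2U) → rack 4 (remaining 3U)
S11 (15U) → rack 5 (remaining 5U)
S12 (12U) → rack 6 (remaining 8U)
S13 (15U) → rack 7 (remaining 5U)
Final racks: [5,11,3] [5,13,2] [14,5] [15,2] [15] [12] [15].

7 racks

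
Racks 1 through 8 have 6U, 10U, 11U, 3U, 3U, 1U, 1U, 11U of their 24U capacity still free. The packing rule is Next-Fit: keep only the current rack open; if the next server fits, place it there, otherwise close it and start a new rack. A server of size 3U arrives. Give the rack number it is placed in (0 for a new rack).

8

Next-Fit only looks at rack 8, which has 11U free.
3U fits there.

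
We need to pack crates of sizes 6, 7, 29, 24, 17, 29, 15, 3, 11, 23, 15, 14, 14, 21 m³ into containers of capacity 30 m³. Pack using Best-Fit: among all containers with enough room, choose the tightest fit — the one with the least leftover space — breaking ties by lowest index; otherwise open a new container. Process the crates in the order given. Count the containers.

Put 6 m³ in container 1; 24 m³ remain.
Put 7 m³ in container 1; 17 m³ remain.
Put 29 m³ in container 2; 1 m³ remain.
Put 24 m³ in container 3; 6 m³ remain.
Put 17 m³ in container 1; 0 m³ remain.
Put 29 m³ in container 4; 1 m³ remain.
Put 15 m³ in container 5; 15 m³ remain.
Put 3 m³ in container 3; 3 m³ remain.
Put 11 m³ in container 5; 4 m³ remain.
Put 23 m³ in container 6; 7 m³ remain.
Put 15 m³ in container 7; 15 m³ remain.
Put 14 m³ in container 7; 1 m³ remain.
Put 14 m³ in container 8; 16 m³ remain.
Put 21 m³ in container 9; 9 m³ remain.

9 containers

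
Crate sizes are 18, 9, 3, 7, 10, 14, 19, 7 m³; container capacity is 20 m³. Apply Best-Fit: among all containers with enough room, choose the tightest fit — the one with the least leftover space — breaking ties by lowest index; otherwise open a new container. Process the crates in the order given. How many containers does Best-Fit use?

5

Put 18 m³ in container 1; 2 m³ remain.
Put 9 m³ in container 2; 11 m³ remain.
Put 3 m³ in container 2; 8 m³ remain.
Put 7 m³ in container 2; 1 m³ remain.
Put 10 m³ in container 3; 10 m³ remain.
Put 14 m³ in container 4; 6 m³ remain.
Put 19 m³ in container 5; 1 m³ remain.
Put 7 m³ in container 3; 3 m³ remain.
Final containers: [18] [9,3,7] [10,7] [14] [19].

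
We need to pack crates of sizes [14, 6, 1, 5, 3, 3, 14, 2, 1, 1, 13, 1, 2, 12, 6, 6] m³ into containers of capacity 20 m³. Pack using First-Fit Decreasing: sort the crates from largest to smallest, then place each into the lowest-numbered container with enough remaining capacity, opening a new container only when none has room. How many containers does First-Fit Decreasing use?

5 containers

Sorted descending: 14, 14, 13, 12, 6, 6, 6, 5, 3, 3, 2, 2, 1, 1, 1, 1.
container 1: place 14 m³, 6 m³ left
container 2: place 14 m³, 6 m³ left
container 3: place 13 m³, 7 m³ left
container 4: place 12 m³, 8 m³ left
container 1: place 6 m³, 0 m³ left
container 2: place 6 m³, 0 m³ left
container 3: place 6 m³, 1 m³ left
container 4: place 5 m³, 3 m³ left
container 4: place 3 m³, 0 m³ left
container 5: place 3 m³, 17 m³ left
container 5: place 2 m³, 15 m³ left
container 5: place 2 m³, 13 m³ left
container 3: place 1 m³, 0 m³ left
container 5: place 1 m³, 12 m³ left
container 5: place 1 m³, 11 m³ left
container 5: place 1 m³, 10 m³ left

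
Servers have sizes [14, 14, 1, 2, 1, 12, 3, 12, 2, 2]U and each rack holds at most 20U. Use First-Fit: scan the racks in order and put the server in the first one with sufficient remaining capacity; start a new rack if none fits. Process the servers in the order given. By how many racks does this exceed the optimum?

0

First-Fit: [14,1,2,1,2] [14,3,2] [12] [12] → 4 racks.
Total size 63U; any packing needs at least ⌈63/20⌉ = 4 racks.
So 4 is already optimal.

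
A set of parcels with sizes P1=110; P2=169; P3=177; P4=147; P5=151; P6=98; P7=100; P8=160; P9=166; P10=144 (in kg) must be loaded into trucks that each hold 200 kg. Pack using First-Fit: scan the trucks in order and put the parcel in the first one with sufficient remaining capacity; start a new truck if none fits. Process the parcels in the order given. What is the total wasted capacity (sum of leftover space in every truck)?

Put P1 (110 kg) in truck 1; 90 kg remain.
Put P2 (169 kg) in truck 2; 31 kg remain.
Put P3 (177 kg) in truck 3; 23 kg remain.
Put P4 (147 kg) in truck 4; 53 kg remain.
Put P5 (151 kg) in truck 5; 49 kg remain.
Put P6 (98 kg) in truck 6; 102 kg remain.
Put P7 (100 kg) in truck 6; 2 kg remain.
Put P8 (160 kg) in truck 7; 40 kg remain.
Put P9 (166 kg) in truck 8; 34 kg remain.
Put P10 (144 kg) in truck 9; 56 kg remain.
9 trucks × 200 kg = 1800 kg; used 1422 kg; unused 378 kg.

378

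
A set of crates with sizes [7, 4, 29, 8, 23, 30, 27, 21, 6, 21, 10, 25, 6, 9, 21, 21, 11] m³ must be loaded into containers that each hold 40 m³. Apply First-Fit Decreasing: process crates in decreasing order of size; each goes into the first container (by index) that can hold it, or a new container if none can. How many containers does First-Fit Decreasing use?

9 containers

Sorted descending: 30, 29, 27, 25, 23, 21, 21, 21, 21, 11, 10, 9, 8, 7, 6, 6, 4.
container 1: place 30 m³, 10 m³ left
container 2: place 29 m³, 11 m³ left
container 3: place 27 m³, 13 m³ left
container 4: place 25 m³, 15 m³ left
container 5: place 23 m³, 17 m³ left
container 6: place 21 m³, 19 m³ left
container 7: place 21 m³, 19 m³ left
container 8: place 21 m³, 19 m³ left
container 9: place 21 m³, 19 m³ left
container 2: place 11 m³, 0 m³ left
container 1: place 10 m³, 0 m³ left
container 3: place 9 m³, 4 m³ left
container 4: place 8 m³, 7 m³ left
container 4: place 7 m³, 0 m³ left
container 5: place 6 m³, 11 m³ left
container 5: place 6 m³, 5 m³ left
container 3: place 4 m³, 0 m³ left
Final containers: [30,10] [29,11] [27,9,4] [25,8,7] [23,6,6] [21] [21] [21] [21].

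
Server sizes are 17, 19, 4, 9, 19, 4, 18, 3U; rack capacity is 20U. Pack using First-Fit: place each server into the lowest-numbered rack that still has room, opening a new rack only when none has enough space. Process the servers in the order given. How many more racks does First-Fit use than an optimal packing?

First-Fit: [17,3] [19] [4,9,4] [19] [18] → 5 racks.
Total size 93U; any packing needs at least ⌈93/20⌉ = 5 racks.
So 5 is already optimal.

0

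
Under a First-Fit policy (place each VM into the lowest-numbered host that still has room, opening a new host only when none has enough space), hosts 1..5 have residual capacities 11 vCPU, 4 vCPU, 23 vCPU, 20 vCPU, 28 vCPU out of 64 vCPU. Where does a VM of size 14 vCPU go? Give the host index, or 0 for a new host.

Hosts with room: host 3 (23 vCPU), host 4 (20 vCPU), host 5 (28 vCPU).
The first with room is host 3.

3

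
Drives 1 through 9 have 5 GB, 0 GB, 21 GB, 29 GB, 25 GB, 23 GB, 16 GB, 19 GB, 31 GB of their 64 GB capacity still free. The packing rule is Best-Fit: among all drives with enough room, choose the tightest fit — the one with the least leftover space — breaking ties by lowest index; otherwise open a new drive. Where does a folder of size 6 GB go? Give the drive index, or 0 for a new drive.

7

Drives with room: drive 3 (21 GB), drive 4 (29 GB), drive 5 (25 GB), drive 6 (23 GB), drive 7 (16 GB), drive 8 (19 GB), drive 9 (31 GB).
Tightest fit is drive 7 with 16 GB free.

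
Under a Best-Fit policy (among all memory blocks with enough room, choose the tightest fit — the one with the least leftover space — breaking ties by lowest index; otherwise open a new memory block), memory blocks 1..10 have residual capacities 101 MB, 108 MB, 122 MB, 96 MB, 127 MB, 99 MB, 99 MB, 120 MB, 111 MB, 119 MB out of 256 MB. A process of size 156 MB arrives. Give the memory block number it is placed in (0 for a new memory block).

0

No memory block has ≥ 156 MB free, so a new memory block is opened.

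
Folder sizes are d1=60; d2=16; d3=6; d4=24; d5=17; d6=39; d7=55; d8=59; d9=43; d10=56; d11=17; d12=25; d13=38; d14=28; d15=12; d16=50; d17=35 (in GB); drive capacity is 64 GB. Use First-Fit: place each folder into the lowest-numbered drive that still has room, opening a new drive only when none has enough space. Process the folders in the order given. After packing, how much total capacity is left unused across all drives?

d1 (60 GB) → drive 1 (remaining 4 GB)
d2 (16 GB) → drive 2 (remaining 48 GB)
d3 (6 GB) → drive 2 (remaining 42 GB)
d4 (24 GB) → drive 2 (remaining 18 GB)
d5 (17 GB) → drive 2 (remaining 1 GB)
d6 (39 GB) → drive 3 (remaining 25 GB)
d7 (55 GB) → drive 4 (remaining 9 GB)
d8 (59 GB) → drive 5 (remaining 5 GB)
d9 (43 GB) → drive 6 (remaining 21 GB)
d10 (56 GB) → drive 7 (remaining 8 GB)
d11 (17 GB) → drive 3 (remaining 8 GB)
d12 (25 GB) → drive 8 (remaining 39 GB)
d13 (38 GB) → drive 8 (remaining 1 GB)
d14 (28 GB) → drive 9 (remaining 36 GB)
d15 (12 GB) → drive 6 (remaining 9 GB)
d16 (50 GB) → drive 10 (remaining 14 GB)
d17 (35 GB) → drive 9 (remaining 1 GB)
10 drives × 64 GB = 640 GB; used 580 GB; unused 60 GB.

60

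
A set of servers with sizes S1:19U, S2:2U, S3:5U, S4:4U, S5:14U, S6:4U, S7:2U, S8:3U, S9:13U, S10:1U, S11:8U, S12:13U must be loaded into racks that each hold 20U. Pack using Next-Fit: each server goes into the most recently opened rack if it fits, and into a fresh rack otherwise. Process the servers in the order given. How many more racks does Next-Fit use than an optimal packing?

1

Next-Fit: [19] [2,5,4] [14,4,2] [3,13,1] [8] [13] → 6 racks.
Total size 88U; any packing needs at least ⌈88/20⌉ = 5 racks.
An optimal packing achieves that bound: [19,1] [14,5] [13,4,3] [13,4,2] [8,2] → 5 racks.
Excess: 6 − 5 = 1.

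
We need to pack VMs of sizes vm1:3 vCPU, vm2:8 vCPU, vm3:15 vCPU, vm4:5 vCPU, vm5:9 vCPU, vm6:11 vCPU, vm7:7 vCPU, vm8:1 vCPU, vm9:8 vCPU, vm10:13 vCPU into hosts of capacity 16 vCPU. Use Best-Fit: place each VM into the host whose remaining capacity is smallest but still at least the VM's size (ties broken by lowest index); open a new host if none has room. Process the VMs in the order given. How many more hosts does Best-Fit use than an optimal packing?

Best-Fit: [3,8,5] [15,1] [9,7] [11] [8] [13] → 6 hosts.
Total size 80 vCPU; any packing needs at least ⌈80/16⌉ = 5 hosts.
An optimal packing achieves that bound: [15,1] [13,3] [11,5] [9,7] [8,8] → 5 hosts.
Excess: 6 − 5 = 1.

1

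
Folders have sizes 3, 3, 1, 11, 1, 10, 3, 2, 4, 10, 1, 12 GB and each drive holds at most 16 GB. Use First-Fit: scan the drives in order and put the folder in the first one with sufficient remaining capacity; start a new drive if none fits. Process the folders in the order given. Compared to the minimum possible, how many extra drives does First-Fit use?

First-Fit: [3,3,1,1,3,2,1] [11,4] [10] [10] [12] → 5 drives.
Total size 61 GB; any packing needs at least ⌈61/16⌉ = 4 drives.
An optimal packing achieves that bound: [12,4] [11,3,2] [10,3,3] [10,1,1,1] → 4 drives.
Excess: 5 − 4 = 1.

1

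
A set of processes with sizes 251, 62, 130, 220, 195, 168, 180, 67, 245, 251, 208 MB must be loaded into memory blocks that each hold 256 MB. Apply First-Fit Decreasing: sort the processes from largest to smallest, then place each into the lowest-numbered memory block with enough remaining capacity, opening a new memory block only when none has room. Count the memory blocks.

Sorted descending: 251, 251, 245, 220, 208, 195, 180, 168, 130, 67, 62.
Put 251 MB in memory block 1; 5 MB remain.
Put 251 MB in memory block 2; 5 MB remain.
Put 245 MB in memory block 3; 11 MB remain.
Put 220 MB in memory block 4; 36 MB remain.
Put 208 MB in memory block 5; 48 MB remain.
Put 195 MB in memory block 6; 61 MB remain.
Put 180 MB in memory block 7; 76 MB remain.
Put 168 MB in memory block 8; 88 MB remain.
Put 130 MB in memory block 9; 126 MB remain.
Put 67 MB in memory block 7; 9 MB remain.
Put 62 MB in memory block 8; 26 MB remain.

9 memory blocks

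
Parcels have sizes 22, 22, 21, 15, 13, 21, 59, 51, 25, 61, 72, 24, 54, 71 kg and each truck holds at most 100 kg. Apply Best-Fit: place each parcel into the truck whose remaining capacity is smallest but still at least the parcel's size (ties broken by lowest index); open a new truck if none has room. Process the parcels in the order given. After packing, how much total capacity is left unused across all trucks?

169

22 kg → truck 1 (remaining 78 kg)
22 kg → truck 1 (remaining 56 kg)
21 kg → truck 1 (remaining 35 kg)
15 kg → truck 1 (remaining 20 kg)
13 kg → truck 1 (remaining 7 kg)
21 kg → truck 2 (remaining 79 kg)
59 kg → truck 2 (remaining 20 kg)
51 kg → truck 3 (remaining 49 kg)
25 kg → truck 3 (remaining 24 kg)
61 kg → truck 4 (remaining 39 kg)
72 kg → truck 5 (remaining 28 kg)
24 kg → truck 3 (remaining 0 kg)
54 kg → truck 6 (remaining 46 kg)
71 kg → truck 7 (remaining 29 kg)
7 trucks × 100 kg = 700 kg; used 531 kg; unused 169 kg.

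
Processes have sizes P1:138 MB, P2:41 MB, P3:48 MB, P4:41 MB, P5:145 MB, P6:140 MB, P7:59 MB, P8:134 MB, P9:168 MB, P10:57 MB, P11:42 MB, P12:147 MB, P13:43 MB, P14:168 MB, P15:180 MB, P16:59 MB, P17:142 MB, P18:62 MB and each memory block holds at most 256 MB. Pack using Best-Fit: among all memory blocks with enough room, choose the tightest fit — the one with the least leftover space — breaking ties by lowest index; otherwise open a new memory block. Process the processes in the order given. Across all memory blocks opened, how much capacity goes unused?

490

memory block 1: place P1 (138 MB), 118 MB left
memory block 1: place P2 (41 MB), 77 MB left
memory block 1: place P3 (48 MB), 29 MB left
memory block 2: place P4 (41 MB), 215 MB left
memory block 2: place P5 (145 MB), 70 MB left
memory block 3: place P6 (140 MB), 116 MB left
memory block 2: place P7 (59 MB), 11 MB left
memory block 4: place P8 (134 MB), 122 MB left
memory block 5: place P9 (168 MB), 88 MB left
memory block 5: place P10 (57 MB), 31 MB left
memory block 3: place P11 (42 MB), 74 MB left
memory block 6: place P12 (147 MB), 109 MB left
memory block 3: place P13 (43 MB), 31 MB left
memory block 7: place P14 (168 MB), 88 MB left
memory block 8: place P15 (180 MB), 76 MB left
memory block 8: place P16 (59 MB), 17 MB left
memory block 9: place P17 (142 MB), 114 MB left
memory block 7: place P18 (62 MB), 26 MB left
9 memory blocks × 256 MB = 2304 MB; used 1814 MB; unused 490 MB.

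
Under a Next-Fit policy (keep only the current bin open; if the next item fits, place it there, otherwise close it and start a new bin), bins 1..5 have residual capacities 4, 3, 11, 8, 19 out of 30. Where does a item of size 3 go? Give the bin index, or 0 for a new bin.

Next-Fit only looks at bin 5, which has 19 free.
3 fits there.

5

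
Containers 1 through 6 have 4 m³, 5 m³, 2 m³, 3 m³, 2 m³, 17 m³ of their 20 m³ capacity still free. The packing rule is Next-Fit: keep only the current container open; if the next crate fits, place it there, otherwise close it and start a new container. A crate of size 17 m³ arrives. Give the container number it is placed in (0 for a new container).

6

Next-Fit only looks at container 6, which has 17 m³ free.
17 m³ fits there.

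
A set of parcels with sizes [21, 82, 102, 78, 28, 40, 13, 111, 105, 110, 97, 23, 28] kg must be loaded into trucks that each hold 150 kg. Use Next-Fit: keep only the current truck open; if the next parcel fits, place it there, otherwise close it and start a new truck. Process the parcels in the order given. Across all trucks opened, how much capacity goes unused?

21 kg → truck 1 (remaining 129 kg)
82 kg → truck 1 (remaining 47 kg)
102 kg → truck 2 (remaining 48 kg)
78 kg → truck 3 (remaining 72 kg)
28 kg → truck 3 (remaining 44 kg)
40 kg → truck 3 (remaining 4 kg)
13 kg → truck 4 (remaining 137 kg)
111 kg → truck 4 (remaining 26 kg)
105 kg → truck 5 (remaining 45 kg)
110 kg → truck 6 (remaining 40 kg)
97 kg → truck 7 (remaining 53 kg)
23 kg → truck 7 (remaining 30 kg)
28 kg → truck 7 (remaining 2 kg)
7 trucks × 150 kg = 1050 kg; used 838 kg; unused 212 kg.

212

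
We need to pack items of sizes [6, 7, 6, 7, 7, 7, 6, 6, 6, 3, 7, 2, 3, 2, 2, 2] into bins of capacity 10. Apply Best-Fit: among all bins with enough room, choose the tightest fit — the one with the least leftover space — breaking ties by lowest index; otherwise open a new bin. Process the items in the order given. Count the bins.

Put 6 in bin 1; 4 remain.
Put 7 in bin 2; 3 remain.
Put 6 in bin 3; 4 remain.
Put 7 in bin 4; 3 remain.
Put 7 in bin 5; 3 remain.
Put 7 in bin 6; 3 remain.
Put 6 in bin 7; 4 remain.
Put 6 in bin 8; 4 remain.
Put 6 in bin 9; 4 remain.
Put 3 in bin 2; 0 remain.
Put 7 in bin 10; 3 remain.
Put 2 in bin 4; 1 remain.
Put 3 in bin 5; 0 remain.
Put 2 in bin 6; 1 remain.
Put 2 in bin 10; 1 remain.
Put 2 in bin 1; 2 remain.

10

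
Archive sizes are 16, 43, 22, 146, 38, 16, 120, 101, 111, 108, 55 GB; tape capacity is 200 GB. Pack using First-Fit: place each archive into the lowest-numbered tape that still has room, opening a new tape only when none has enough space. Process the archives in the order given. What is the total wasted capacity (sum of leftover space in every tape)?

16 GB → tape 1 (remaining 184 GB)
43 GB → tape 1 (remaining 141 GB)
22 GB → tape 1 (remaining 119 GB)
146 GB → tape 2 (remaining 54 GB)
38 GB → tape 1 (remaining 81 GB)
16 GB → tape 1 (remaining 65 GB)
120 GB → tape 3 (remaining 80 GB)
101 GB → tape 4 (remaining 99 GB)
111 GB → tape 5 (remaining 89 GB)
108 GB → tape 6 (remaining 92 GB)
55 GB → tape 1 (remaining 10 GB)
6 tapes × 200 GB = 1200 GB; used 776 GB; unused 424 GB.

424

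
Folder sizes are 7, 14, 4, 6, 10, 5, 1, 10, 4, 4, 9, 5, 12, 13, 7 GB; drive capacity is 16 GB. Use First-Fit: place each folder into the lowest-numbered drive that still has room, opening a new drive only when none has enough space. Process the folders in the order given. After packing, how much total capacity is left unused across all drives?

drive 1: place 7 GB, 9 GB left
drive 2: place 14 GB, 2 GB left
drive 1: place 4 GB, 5 GB left
drive 3: place 6 GB, 10 GB left
drive 3: place 10 GB, 0 GB left
drive 1: place 5 GB, 0 GB left
drive 2: place 1 GB, 1 GB left
drive 4: place 10 GB, 6 GB left
drive 4: place 4 GB, 2 GB left
drive 5: place 4 GB, 12 GB left
drive 5: place 9 GB, 3 GB left
drive 6: place 5 GB, 11 GB left
drive 7: place 12 GB, 4 GB left
drive 8: place 13 GB, 3 GB left
drive 6: place 7 GB, 4 GB left
8 drives × 16 GB = 128 GB; used 111 GB; unused 17 GB.

17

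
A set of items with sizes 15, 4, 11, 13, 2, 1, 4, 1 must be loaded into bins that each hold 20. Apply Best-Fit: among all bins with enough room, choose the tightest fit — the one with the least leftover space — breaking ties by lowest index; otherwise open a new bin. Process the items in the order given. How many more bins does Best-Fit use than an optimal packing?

0

Best-Fit: [15,4,1] [11] [13,2,4,1] → 3 bins.
Total size 51; any packing needs at least ⌈51/20⌉ = 3 bins.
So 3 is already optimal.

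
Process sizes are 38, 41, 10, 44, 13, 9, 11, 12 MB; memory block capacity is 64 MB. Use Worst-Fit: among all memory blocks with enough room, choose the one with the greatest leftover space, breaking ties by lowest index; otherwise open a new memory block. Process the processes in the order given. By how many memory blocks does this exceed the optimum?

1

Worst-Fit: [38,10,11] [41,13] [44,9] [12] → 4 memory blocks.
Total size 178 MB; any packing needs at least ⌈178/64⌉ = 3 memory blocks.
An optimal packing achieves that bound: [44,13] [41,12,11] [38,10,9] → 3 memory blocks.
Excess: 4 − 3 = 1.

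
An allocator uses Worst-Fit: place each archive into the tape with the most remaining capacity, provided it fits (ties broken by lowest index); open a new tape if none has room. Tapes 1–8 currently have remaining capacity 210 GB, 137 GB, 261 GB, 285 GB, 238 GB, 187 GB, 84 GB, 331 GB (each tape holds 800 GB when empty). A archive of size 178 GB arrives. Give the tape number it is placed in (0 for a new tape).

8

Tapes with room: tape 1 (210 GB), tape 3 (261 GB), tape 4 (285 GB), tape 5 (238 GB), tape 6 (187 GB), tape 8 (331 GB).
Most room is tape 8 with 331 GB free.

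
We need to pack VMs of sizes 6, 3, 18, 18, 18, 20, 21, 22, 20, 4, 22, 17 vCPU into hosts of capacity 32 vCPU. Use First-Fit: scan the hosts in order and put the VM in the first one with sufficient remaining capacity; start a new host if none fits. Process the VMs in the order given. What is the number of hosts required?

Put 6 vCPU in host 1; 26 vCPU remain.
Put 3 vCPU in host 1; 23 vCPU remain.
Put 18 vCPU in host 1; 5 vCPU remain.
Put 18 vCPU in host 2; 14 vCPU remain.
Put 18 vCPU in host 3; 14 vCPU remain.
Put 20 vCPU in host 4; 12 vCPU remain.
Put 21 vCPU in host 5; 11 vCPU remain.
Put 22 vCPU in host 6; 10 vCPU remain.
Put 20 vCPU in host 7; 12 vCPU remain.
Put 4 vCPU in host 1; 1 vCPU remain.
Put 22 vCPU in host 8; 10 vCPU remain.
Put 17 vCPU in host 9; 15 vCPU remain.

9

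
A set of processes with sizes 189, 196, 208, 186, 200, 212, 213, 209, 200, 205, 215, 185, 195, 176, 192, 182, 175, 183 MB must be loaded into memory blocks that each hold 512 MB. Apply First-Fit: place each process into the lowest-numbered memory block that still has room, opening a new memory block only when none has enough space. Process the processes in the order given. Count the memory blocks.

9 memory blocks

Put 189 MB in memory block 1; 323 MB remain.
Put 196 MB in memory block 1; 127 MB remain.
Put 208 MB in memory block 2; 304 MB remain.
Put 186 MB in memory block 2; 118 MB remain.
Put 200 MB in memory block 3; 312 MB remain.
Put 212 MB in memory block 3; 100 MB remain.
Put 213 MB in memory block 4; 299 MB remain.
Put 209 MB in memory block 4; 90 MB remain.
Put 200 MB in memory block 5; 312 MB remain.
Put 205 MB in memory block 5; 107 MB remain.
Put 215 MB in memory block 6; 297 MB remain.
Put 185 MB in memory block 6; 112 MB remain.
Put 195 MB in memory block 7; 317 MB remain.
Put 176 MB in memory block 7; 141 MB remain.
Put 192 MB in memory block 8; 320 MB remain.
Put 182 MB in memory block 8; 138 MB remain.
Put 175 MB in memory block 9; 337 MB remain.
Put 183 MB in memory block 9; 154 MB remain.
Final memory blocks: [189,196] [208,186] [200,212] [213,209] [200,205] [215,185] [195,176] [192,182] [175,183].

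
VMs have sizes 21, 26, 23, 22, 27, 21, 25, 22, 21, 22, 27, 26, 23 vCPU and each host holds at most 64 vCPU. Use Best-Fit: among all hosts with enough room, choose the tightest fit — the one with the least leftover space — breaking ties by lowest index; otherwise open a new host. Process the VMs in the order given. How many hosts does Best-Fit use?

host 1: place 21 vCPU, 43 vCPU left
host 1: place 26 vCPU, 17 vCPU left
host 2: place 23 vCPU, 41 vCPU left
host 2: place 22 vCPU, 19 vCPU left
host 3: place 27 vCPU, 37 vCPU left
host 3: place 21 vCPU, 16 vCPU left
host 4: place 25 vCPU, 39 vCPU left
host 4: place 22 vCPU, 17 vCPU left
host 5: place 21 vCPU, 43 vCPU left
host 5: place 22 vCPU, 21 vCPU left
host 6: place 27 vCPU, 37 vCPU left
host 6: place 26 vCPU, 11 vCPU left
host 7: place 23 vCPU, 41 vCPU left

7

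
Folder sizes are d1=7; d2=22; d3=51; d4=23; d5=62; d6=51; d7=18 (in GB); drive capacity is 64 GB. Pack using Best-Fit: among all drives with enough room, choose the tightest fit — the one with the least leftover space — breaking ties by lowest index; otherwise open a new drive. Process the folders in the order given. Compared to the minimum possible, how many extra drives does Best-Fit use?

1

Best-Fit: [7,22,23] [51] [62] [51] [18] → 5 drives.
Total size 234 GB; any packing needs at least ⌈234/64⌉ = 4 drives.
An optimal packing achieves that bound: [62] [51,7] [51] [23,22,18] → 4 drives.
Excess: 5 − 4 = 1.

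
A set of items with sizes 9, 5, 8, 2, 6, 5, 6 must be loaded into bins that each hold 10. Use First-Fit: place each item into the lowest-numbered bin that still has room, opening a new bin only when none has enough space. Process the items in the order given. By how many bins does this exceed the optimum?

First-Fit: [9] [5,2] [8] [6] [5] [6] → 6 bins.
Total size 41; any packing needs at least ⌈41/10⌉ = 5 bins.
An optimal packing achieves that bound: [9] [8,2] [6] [6] [5,5] → 5 bins.
Excess: 6 − 5 = 1.

1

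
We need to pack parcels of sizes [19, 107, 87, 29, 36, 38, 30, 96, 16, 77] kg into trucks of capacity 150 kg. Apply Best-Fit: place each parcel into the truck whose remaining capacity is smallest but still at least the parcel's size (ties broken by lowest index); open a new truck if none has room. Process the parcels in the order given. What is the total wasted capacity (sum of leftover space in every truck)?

19 kg → truck 1 (remaining 131 kg)
107 kg → truck 1 (remaining 24 kg)
87 kg → truck 2 (remaining 63 kg)
29 kg → truck 2 (remaining 34 kg)
36 kg → truck 3 (remaining 114 kg)
38 kg → truck 3 (remaining 76 kg)
30 kg → truck 2 (remaining 4 kg)
96 kg → truck 4 (remaining 54 kg)
16 kg → truck 1 (remaining 8 kg)
77 kg → truck 5 (remaining 73 kg)
5 trucks × 150 kg = 750 kg; used 535 kg; unused 215 kg.

215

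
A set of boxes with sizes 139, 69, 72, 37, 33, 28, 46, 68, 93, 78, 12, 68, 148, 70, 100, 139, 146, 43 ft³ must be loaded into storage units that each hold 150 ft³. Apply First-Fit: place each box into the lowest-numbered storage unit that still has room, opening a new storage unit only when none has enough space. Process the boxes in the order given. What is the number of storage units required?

139 ft³ → storage unit 1 (remaining 11 ft³)
69 ft³ → storage unit 2 (remaining 81 ft³)
72 ft³ → storage unit 2 (remaining 9 ft³)
37 ft³ → storage unit 3 (remaining 113 ft³)
33 ft³ → storage unit 3 (remaining 80 ft³)
28 ft³ → storage unit 3 (remaining 52 ft³)
46 ft³ → storage unit 3 (remaining 6 ft³)
68 ft³ → storage unit 4 (remaining 82 ft³)
93 ft³ → storage unit 5 (remaining 57 ft³)
78 ft³ → storage unit 4 (remaining 4 ft³)
12 ft³ → storage unit 5 (remaining 45 ft³)
68 ft³ → storage unit 6 (remaining 82 ft³)
148 ft³ → storage unit 7 (remaining 2 ft³)
70 ft³ → storage unit 6 (remaining 12 ft³)
100 ft³ → storage unit 8 (remaining 50 ft³)
139 ft³ → storage unit 9 (remaining 11 ft³)
146 ft³ → storage unit 10 (remaining 4 ft³)
43 ft³ → storage unit 5 (remaining 2 ft³)
Final storage units: [139] [69,72] [37,33,28,46] [68,78] [93,12,43] [68,70] [148] [100] [139] [146].

10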